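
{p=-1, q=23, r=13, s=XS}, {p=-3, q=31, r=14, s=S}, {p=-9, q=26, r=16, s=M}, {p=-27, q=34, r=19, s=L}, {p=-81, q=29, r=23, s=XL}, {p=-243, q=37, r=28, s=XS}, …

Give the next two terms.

P: ×3 each step; -1, -3, -9, -27, -81, -243 → -729 → -2187.
Q: 23, 31, 26, 34, 29, 37 → 32 → 40 (alternating steps +8, −5, +8, −5, …).
R: differences are 1, 2, 3, … (increasing by 1 each time), so 13, 14, 16, 19, 23, 28 → 34 → 41.
For the s, repeats XS → S → M → L → XL: XS, S, M, L, XL, XS → S → M.
Putting the parts together: {p=-729, q=32, r=34, s=S} and then {p=-2187, q=40, r=41, s=M}.

{p=-729, q=32, r=34, s=S}, {p=-2187, q=40, r=41, s=M}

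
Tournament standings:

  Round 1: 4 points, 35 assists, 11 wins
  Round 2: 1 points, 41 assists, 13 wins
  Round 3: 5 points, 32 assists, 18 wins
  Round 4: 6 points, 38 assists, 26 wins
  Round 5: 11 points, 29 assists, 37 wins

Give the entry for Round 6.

17 points, 35 assists, 51 wins

Points goes 4, 1, 5, 6, 11 → 17 (each term is the sum of the two before it).
Assists goes 35, 41, 32, 38, 29 → 35 (alternating steps +6, −9, +6, −9, …).
Wins: differences are 2, 5, 8, … (increasing by 3 each time); 11, 13, 18, 26, 37 → 51.
So the next record is 17 points, 35 assists, 51 wins.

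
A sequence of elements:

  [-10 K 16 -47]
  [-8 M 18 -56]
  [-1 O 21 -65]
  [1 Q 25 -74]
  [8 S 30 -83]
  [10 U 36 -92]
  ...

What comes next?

First coordinate goes -10, -8, -1, 1, 8, 10 → 17 (alternating steps +2, +7, +2, +7, …).
Letter goes K, M, O, Q, S, U → W (letters move forward 2 places in the alphabet).
Third coordinate: differences are 2, 3, 4, … (increasing by 1 each time), so 16, 18, 21, 25, 30, 36 → 43.
Fourth coordinate: -47, -56, -65, -74, -83, -92 → -101 (−9 each step).
So the next element is [17 W 43 -101].

[17 W 43 -101]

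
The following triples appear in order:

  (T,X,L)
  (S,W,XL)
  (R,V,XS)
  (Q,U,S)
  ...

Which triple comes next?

For the first letter, letters move back 1 place in the alphabet: T, S, R, Q → P.
Second letter: X, W, V, U → T (letters move back 1 place in the alphabet).
Size: runs through clothing sizes XS→XL; L, XL, XS, S → M.
So the next triple is (P,T,M).

(P,T,M)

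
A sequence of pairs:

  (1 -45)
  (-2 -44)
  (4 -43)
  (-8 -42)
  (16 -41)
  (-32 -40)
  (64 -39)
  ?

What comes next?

(-128 -38)

First slot goes 1, -2, 4, -8, 16, -32, 64 → -128 (×(-2) each step).
Second slot: +1 each step; -45, -44, -43, -42, -41, -40, -39 → -38.
So the next pair is (-128 -38).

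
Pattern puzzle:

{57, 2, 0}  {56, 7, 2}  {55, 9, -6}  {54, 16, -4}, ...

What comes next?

{53, 25, -12}

First entry: 57, 56, 55, 54 → 53 (−1 each step).
For the second entry, each term is the sum of the two before it: 2, 7, 9, 16 → 25.
Third entry — alternating steps +2, −8, +2, −8, …: 0, 2, -6, -4 → -12.
So the next element is {53, 25, -12}.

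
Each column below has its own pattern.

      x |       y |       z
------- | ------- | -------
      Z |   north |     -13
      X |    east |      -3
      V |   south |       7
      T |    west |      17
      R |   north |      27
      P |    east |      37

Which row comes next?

N  south  47

Column x: Z, X, V, T, R, P → N (letters move back 2 places in the alphabet).
Column y: repeats north → east → south → west, so north, east, south, west, north, east → south.
Column z: +10 each step, so -13, -3, 7, 17, 27, 37 → 47.
So the next row is N  south  47.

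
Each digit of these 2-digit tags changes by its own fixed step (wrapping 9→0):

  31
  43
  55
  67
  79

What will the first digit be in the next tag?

First digit: +1 each step, mod 10; 3, 4, 5, 6, 7 → 8.

8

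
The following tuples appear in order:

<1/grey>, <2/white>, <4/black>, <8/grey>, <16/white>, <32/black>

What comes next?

<64/grey>

First entry: ×2 each step, so 1, 2, 4, 8, 16, 32 → 64.
Shade: repeats grey → white → black, so grey, white, black, grey, white, black → grey.
So the next tuple is <64/grey>.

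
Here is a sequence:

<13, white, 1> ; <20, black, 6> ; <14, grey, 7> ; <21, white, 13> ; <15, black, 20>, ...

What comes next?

First entry — alternating steps +7, −6, +7, −6, …: 13, 20, 14, 21, 15 → 22.
Shade: repeats white → black → grey, so white, black, grey, white, black → grey.
Third entry goes 1, 6, 7, 13, 20 → 33 (each term is the sum of the two before it).
Putting it together: <22, grey, 33>.

<22, grey, 33>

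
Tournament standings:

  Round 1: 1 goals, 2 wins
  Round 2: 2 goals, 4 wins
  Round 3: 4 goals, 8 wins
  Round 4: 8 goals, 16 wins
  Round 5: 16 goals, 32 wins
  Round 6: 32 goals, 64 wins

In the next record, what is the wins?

Goals: ×2 each step; 1, 2, 4, 8, 16, 32 → 64.
Wins goes 2, 4, 8, 16, 32, 64 → 128 (always 2 × the goals).

128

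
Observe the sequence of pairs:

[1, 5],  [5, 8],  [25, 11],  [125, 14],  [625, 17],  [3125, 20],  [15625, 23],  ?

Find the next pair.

First slot: ×5 each step; 1, 5, 25, 125, 625, 3125, 15625 → 78125.
For the second slot, +3 each step: 5, 8, 11, 14, 17, 20, 23 → 26.
Combining the parts gives [78125, 26].

[78125, 26]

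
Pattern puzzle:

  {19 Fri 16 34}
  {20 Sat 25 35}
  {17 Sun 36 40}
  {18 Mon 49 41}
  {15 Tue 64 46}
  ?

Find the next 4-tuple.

For the first part, alternating steps +1, −3, +1, −3, …: 19, 20, 17, 18, 15 → 16.
Day — runs through the weekdays Mon→Sun: Fri, Sat, Sun, Mon, Tue → Wed.
Third part: perfect squares: 4², 5², 6², …; 16, 25, 36, 49, 64 → 81.
Fourth part: alternating steps +1, +5, +1, +5, …; 34, 35, 40, 41, 46 → 47.
So the next 4-tuple is {16 Wed 81 47}.

{16 Wed 81 47}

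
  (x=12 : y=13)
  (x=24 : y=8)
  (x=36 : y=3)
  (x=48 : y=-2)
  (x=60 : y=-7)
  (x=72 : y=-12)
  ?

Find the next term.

X: +12 each step, so 12, 24, 36, 48, 60, 72 → 84.
For the y, −5 each step: 13, 8, 3, -2, -7, -12 → -17.
Combining the parts gives (x=84 : y=-17).

(x=84 : y=-17)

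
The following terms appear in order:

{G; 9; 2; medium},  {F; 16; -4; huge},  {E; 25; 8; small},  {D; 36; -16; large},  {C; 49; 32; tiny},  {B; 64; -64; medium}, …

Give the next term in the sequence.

Letter — letters move back 1 place in the alphabet: G, F, E, D, C, B → A.
Second part: perfect squares: 3², 4², 5², …, so 9, 16, 25, 36, 49, 64 → 81.
For the third part, ×(-2) each step: 2, -4, 8, -16, 32, -64 → 128.
Size: medium, huge, small, large, tiny, medium → huge (repeats medium → huge → small → large → tiny).
Combining the parts gives {A; 81; 128; huge}.

{A; 81; 128; huge}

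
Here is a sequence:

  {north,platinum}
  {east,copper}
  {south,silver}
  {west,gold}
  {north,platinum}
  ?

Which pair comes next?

For the direction, repeats north → east → south → west: north, east, south, west, north → east.
Metal: repeats platinum → copper → silver → gold; platinum, copper, silver, gold, platinum → copper.
Combining the parts gives {east,copper}.

{east,copper}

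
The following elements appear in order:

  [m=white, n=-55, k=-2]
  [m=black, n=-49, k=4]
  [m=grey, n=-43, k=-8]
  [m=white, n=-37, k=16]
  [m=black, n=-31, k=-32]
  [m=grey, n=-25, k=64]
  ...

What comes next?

[m=white, n=-19, k=-128]

M: repeats white → black → grey; white, black, grey, white, black, grey → white.
For the n, +6 each step: -55, -49, -43, -37, -31, -25 → -19.
K goes -2, 4, -8, 16, -32, 64 → -128 (×(-2) each step).
So the next element is [m=white, n=-19, k=-128].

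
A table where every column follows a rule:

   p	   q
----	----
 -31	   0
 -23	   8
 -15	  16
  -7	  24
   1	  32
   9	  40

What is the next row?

17  48

Column p: +8 each step; -31, -23, -15, -7, 1, 9 → 17.
Column q: +8 each step; 0, 8, 16, 24, 32, 40 → 48.
So the next row is 17  48.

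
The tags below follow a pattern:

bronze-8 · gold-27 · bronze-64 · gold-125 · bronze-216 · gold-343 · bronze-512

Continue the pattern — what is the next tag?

gold-729

For the rank, alternates bronze ↔ gold: bronze, gold, bronze, gold, bronze, gold, bronze → gold.
Second component: 8, 27, 64, 125, 216, 343, 512 → 729 (perfect cubes: 2³, 3³, 4³, …).
Putting it together: gold-729.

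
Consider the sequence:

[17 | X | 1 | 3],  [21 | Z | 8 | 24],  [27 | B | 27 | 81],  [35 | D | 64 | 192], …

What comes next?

[45 | F | 125 | 375]

First component goes 17, 21, 27, 35 → 45 (differences are 4, 6, 8, … (increasing by 2 each time)).
Letter: letters move forward 2 places in the alphabet, wrapping Z→A; X, Z, B, D → F.
Third component — perfect cubes: 1³, 2³, 3³, …: 1, 8, 27, 64 → 125.
Fourth component goes 3, 24, 81, 192 → 375 (always 3 × the third component).
Putting it together: [45 | F | 125 | 375].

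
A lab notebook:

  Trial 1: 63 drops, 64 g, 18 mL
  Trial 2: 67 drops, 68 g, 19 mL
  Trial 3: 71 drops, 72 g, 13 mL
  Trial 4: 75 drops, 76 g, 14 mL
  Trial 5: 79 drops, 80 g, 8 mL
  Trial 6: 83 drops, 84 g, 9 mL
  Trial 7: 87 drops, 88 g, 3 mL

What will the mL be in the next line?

4

ML goes 18, 19, 13, 14, 8, 9, 3 → 4 (alternating steps +1, −6, +1, −6, …).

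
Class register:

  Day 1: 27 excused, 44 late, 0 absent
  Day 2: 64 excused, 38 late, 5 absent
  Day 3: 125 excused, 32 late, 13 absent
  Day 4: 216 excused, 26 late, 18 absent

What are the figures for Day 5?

343 excused, 20 late, 26 absent

Excused: perfect cubes: 3³, 4³, 5³, …, so 27, 64, 125, 216 → 343.
Late: −6 each step, so 44, 38, 32, 26 → 20.
For the absent, alternating steps +5, +8, +5, +8, …: 0, 5, 13, 18 → 26.
Putting it together: 343 excused, 20 late, 26 absent.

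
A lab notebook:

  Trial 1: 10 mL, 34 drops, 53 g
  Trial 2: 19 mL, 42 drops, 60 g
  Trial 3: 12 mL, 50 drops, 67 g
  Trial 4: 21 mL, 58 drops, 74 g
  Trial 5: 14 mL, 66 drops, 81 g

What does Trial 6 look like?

ML — alternating steps +9, −7, +9, −7, …: 10, 19, 12, 21, 14 → 23.
Drops: +8 each step, so 34, 42, 50, 58, 66 → 74.
G: +7 each step, so 53, 60, 67, 74, 81 → 88.
Combining the parts gives 23 mL, 74 drops, 88 g.

23 mL, 74 drops, 88 g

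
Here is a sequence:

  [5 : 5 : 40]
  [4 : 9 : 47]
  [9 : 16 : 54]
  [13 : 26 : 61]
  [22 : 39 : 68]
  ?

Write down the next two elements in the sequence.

[35 : 55 : 75], [57 : 74 : 82]

First component: 5, 4, 9, 13, 22 → 35 → 57 (each term is the sum of the two before it).
Second component — differences are 4, 7, 10, … (increasing by 3 each time): 5, 9, 16, 26, 39 → 55 → 74.
Third component goes 40, 47, 54, 61, 68 → 75 → 82 (+7 each step).
So the next two elements are [35 : 55 : 75] and [57 : 74 : 82].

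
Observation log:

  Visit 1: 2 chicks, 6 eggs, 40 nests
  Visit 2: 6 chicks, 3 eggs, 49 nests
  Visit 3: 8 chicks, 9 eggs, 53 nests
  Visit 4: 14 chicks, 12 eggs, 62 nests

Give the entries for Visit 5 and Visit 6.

22 chicks, 21 eggs, 66 nests; 36 chicks, 33 eggs, 75 nests

Chicks: each term is the sum of the two before it; 2, 6, 8, 14 → 22 → 36.
Eggs: each term is the sum of the two before it, so 6, 3, 9, 12 → 21 → 33.
For the nests, alternating steps +9, +4, +9, +4, …: 40, 49, 53, 62 → 66 → 75.
So the next two records are 22 chicks, 21 eggs, 66 nests and 36 chicks, 33 eggs, 75 nests.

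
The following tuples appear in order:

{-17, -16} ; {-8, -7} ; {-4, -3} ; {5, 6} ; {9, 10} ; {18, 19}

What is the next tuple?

First value: alternating steps +9, +4, +9, +4, …; -17, -8, -4, 5, 9, 18 → 22.
Second value: always 1 more than the first value, so -16, -7, -3, 6, 10, 19 → 23.
So the next tuple is {22, 23}.

{22, 23}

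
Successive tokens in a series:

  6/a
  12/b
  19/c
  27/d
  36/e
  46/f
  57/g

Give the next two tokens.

First component: 6, 12, 19, 27, 36, 46, 57 → 69 → 82 (differences are 6, 7, 8, … (increasing by 1 each time)).
For the letter, letters move forward 1 place in the alphabet: a, b, c, d, e, f, g → h → i.
So the next two tokens are 69/h and 82/i.

69/h then 82/i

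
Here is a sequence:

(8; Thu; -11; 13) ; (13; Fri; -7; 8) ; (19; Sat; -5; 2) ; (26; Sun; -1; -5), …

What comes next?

First part — differences are 5, 6, 7, … (increasing by 1 each time): 8, 13, 19, 26 → 34.
For the day, runs through the weekdays Mon→Sun: Thu, Fri, Sat, Sun → Mon.
For the third part, alternating steps +4, +2, +4, +2, …: -11, -7, -5, -1 → 1.
Fourth part: together with the first part always sums to 21, so 13, 8, 2, -5 → -13.
Putting it together: (34; Mon; 1; -13).

(34; Mon; 1; -13)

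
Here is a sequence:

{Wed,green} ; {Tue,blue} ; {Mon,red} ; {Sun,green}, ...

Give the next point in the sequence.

Day goes Wed, Tue, Mon, Sun → Sat (runs backward through the weekdays Mon→Sun).
For the colour, repeats green → blue → red: green, blue, red, green → blue.
Putting it together: {Sat,blue}.

{Sat,blue}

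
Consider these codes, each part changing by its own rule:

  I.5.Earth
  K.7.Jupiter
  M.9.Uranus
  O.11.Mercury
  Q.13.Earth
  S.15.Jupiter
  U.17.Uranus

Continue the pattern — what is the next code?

W.19.Mercury

Letter goes I, K, M, O, Q, S, U → W (letters move forward 2 places in the alphabet).
For the second component, +2 each step: 5, 7, 9, 11, 13, 15, 17 → 19.
Planet: repeats Earth → Jupiter → Uranus → Mercury, so Earth, Jupiter, Uranus, Mercury, Earth, Jupiter, Uranus → Mercury.
Combining the parts gives W.19.Mercury.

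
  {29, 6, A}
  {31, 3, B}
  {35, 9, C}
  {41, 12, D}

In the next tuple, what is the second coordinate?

Second coordinate: each term is the sum of the two before it, so 6, 3, 9, 12 → 21.

21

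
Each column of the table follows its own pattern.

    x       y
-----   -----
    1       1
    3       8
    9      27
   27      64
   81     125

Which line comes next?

243  216

Column x: ×3 each step; 1, 3, 9, 27, 81 → 243.
Column y: perfect cubes: 1³, 2³, 3³, …, so 1, 8, 27, 64, 125 → 216.
Combining the parts gives 243  216.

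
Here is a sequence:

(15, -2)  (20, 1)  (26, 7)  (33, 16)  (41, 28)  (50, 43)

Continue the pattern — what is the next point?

(60, 61)

First slot — differences are 5, 6, 7, … (increasing by 1 each time): 15, 20, 26, 33, 41, 50 → 60.
For the second slot, differences are 3, 6, 9, … (increasing by 3 each time): -2, 1, 7, 16, 28, 43 → 61.
Putting it together: (60, 61).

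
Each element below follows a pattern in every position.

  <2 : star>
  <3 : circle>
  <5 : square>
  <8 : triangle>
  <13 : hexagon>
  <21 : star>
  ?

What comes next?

First part goes 2, 3, 5, 8, 13, 21 → 34 (each term is the sum of the two before it).
Shape: star, circle, square, triangle, hexagon, star → circle (repeats star → circle → square → triangle → hexagon).
So the next element is <34 : circle>.

<34 : circle>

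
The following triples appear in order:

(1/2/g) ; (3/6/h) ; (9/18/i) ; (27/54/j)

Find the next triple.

First entry — ×3 each step: 1, 3, 9, 27 → 81.
Second entry goes 2, 6, 18, 54 → 162 (×3 each step).
For the letter, letters move forward 1 place in the alphabet: g, h, i, j → k.
Putting it together: (81/162/k).

(81/162/k)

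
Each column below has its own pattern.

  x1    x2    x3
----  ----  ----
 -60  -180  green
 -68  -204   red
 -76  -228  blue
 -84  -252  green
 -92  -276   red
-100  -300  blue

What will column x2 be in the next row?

Column x1 goes -60, -68, -76, -84, -92, -100 → -108 (−8 each step).
Column x2 goes -180, -204, -228, -252, -276, -300 → -324 (always 3 × the column x1).
Column x3 goes green, red, blue, green, red, blue → green (repeats green → red → blue).

-324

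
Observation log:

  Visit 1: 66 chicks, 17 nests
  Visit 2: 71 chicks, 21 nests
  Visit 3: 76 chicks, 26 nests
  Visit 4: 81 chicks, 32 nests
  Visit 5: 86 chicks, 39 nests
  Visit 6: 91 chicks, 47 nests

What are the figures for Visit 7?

96 chicks, 56 nests

Chicks goes 66, 71, 76, 81, 86, 91 → 96 (+5 each step).
Nests: differences are 4, 5, 6, … (increasing by 1 each time), so 17, 21, 26, 32, 39, 47 → 56.
Combining the parts gives 96 chicks, 56 nests.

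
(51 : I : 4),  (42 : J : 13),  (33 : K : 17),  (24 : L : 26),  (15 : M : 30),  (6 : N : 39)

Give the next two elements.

First coordinate: 51, 42, 33, 24, 15, 6 → -3 → -12 (−9 each step).
Letter: letters move forward 1 place in the alphabet, so I, J, K, L, M, N → O → P.
Third coordinate: 4, 13, 17, 26, 30, 39 → 43 → 52 (alternating steps +9, +4, +9, +4, …).
Putting the parts together: (-3 : O : 43) and then (-12 : P : 52).

(-3 : O : 43), (-12 : P : 52)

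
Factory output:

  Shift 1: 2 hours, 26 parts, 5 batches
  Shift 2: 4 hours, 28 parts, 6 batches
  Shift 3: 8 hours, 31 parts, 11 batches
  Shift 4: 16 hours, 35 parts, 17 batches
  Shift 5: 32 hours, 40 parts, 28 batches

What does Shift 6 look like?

Hours goes 2, 4, 8, 16, 32 → 64 (×2 each step).
Parts: differences are 2, 3, 4, … (increasing by 1 each time); 26, 28, 31, 35, 40 → 46.
Batches goes 5, 6, 11, 17, 28 → 45 (each term is the sum of the two before it).
So the next line is 64 hours, 46 parts, 45 batches.

64 hours, 46 parts, 45 batches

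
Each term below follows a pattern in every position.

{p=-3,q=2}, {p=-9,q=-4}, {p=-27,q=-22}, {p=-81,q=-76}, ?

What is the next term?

For the p, ×3 each step: -3, -9, -27, -81 → -243.
Q — always 5 more than the p: 2, -4, -22, -76 → -238.
Putting it together: {p=-243,q=-238}.

{p=-243,q=-238}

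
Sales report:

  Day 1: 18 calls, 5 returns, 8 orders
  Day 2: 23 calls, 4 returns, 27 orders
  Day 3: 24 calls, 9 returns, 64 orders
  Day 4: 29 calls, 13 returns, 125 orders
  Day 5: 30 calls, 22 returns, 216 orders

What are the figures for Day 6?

35 calls, 35 returns, 343 orders

Calls: alternating steps +5, +1, +5, +1, …; 18, 23, 24, 29, 30 → 35.
Returns: each term is the sum of the two before it; 5, 4, 9, 13, 22 → 35.
For the orders, perfect cubes: 2³, 3³, 4³, …: 8, 27, 64, 125, 216 → 343.
Combining the parts gives 35 calls, 35 returns, 343 orders.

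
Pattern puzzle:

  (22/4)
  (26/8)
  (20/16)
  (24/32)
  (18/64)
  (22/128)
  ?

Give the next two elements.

(16/256), (20/512)

First slot: alternating steps +4, −6, +4, −6, …; 22, 26, 20, 24, 18, 22 → 16 → 20.
Second slot: ×2 each step; 4, 8, 16, 32, 64, 128 → 256 → 512.
Putting the parts together: (16/256) and then (20/512).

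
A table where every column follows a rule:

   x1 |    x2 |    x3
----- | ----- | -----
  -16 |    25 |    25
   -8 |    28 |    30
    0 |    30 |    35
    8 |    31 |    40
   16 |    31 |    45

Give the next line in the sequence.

Column x1: +8 each step, so -16, -8, 0, 8, 16 → 24.
For the column x2, differences are 3, 2, 1, … (decreasing by 1 each time): 25, 28, 30, 31, 31 → 30.
Column x3 goes 25, 30, 35, 40, 45 → 50 (+5 each step).
So the next line is 24  30  50.

24  30  50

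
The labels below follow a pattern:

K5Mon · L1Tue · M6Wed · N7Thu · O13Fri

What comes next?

Letter — letters move forward 1 place in the alphabet: K, L, M, N, O → P.
For the second component, each term is the sum of the two before it: 5, 1, 6, 7, 13 → 20.
Day goes Mon, Tue, Wed, Thu, Fri → Sat (runs through the weekdays Mon→Sun).
Putting it together: P20Sat.

P20Sat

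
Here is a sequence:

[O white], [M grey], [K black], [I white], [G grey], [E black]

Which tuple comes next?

[C white]

Letter: letters move back 2 places in the alphabet; O, M, K, I, G, E → C.
Shade: repeats white → grey → black, so white, grey, black, white, grey, black → white.
Combining the parts gives [C white].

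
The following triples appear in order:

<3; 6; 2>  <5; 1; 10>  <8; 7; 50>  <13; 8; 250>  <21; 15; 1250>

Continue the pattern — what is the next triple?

First value: each term is the sum of the two before it; 3, 5, 8, 13, 21 → 34.
Second value — each term is the sum of the two before it: 6, 1, 7, 8, 15 → 23.
For the third value, ×5 each step: 2, 10, 50, 250, 1250 → 6250.
Combining the parts gives <34; 23; 6250>.

<34; 23; 6250>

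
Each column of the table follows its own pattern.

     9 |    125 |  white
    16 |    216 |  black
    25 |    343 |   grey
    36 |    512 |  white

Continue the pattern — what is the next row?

49  729  black

First component — perfect squares: 3², 4², 5², …: 9, 16, 25, 36 → 49.
For the second component, perfect cubes: 5³, 6³, 7³, …: 125, 216, 343, 512 → 729.
Shade: white, black, grey, white → black (repeats white → black → grey).
Putting it together: 49  729  black.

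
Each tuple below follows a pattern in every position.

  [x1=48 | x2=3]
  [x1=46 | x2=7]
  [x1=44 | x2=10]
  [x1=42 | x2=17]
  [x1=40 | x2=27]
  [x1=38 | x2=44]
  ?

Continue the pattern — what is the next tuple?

For the x1, −2 each step: 48, 46, 44, 42, 40, 38 → 36.
X2: each term is the sum of the two before it, so 3, 7, 10, 17, 27, 44 → 71.
Putting it together: [x1=36 | x2=71].

[x1=36 | x2=71]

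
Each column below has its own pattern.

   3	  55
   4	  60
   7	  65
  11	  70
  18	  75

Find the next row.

First component: each term is the sum of the two before it; 3, 4, 7, 11, 18 → 29.
Second component: +5 each step; 55, 60, 65, 70, 75 → 80.
So the next row is 29  80.

29  80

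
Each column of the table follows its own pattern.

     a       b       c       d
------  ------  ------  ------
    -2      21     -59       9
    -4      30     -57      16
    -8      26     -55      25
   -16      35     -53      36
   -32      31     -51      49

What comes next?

-64  40  -49  64

Column a — ×2 each step: -2, -4, -8, -16, -32 → -64.
Column b: alternating steps +9, −4, +9, −4, …; 21, 30, 26, 35, 31 → 40.
For the column c, +2 each step: -59, -57, -55, -53, -51 → -49.
Column d — perfect squares: 3², 4², 5², …: 9, 16, 25, 36, 49 → 64.
Combining the parts gives -64  40  -49  64.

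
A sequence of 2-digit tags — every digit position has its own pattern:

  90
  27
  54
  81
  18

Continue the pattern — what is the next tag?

45

First digit — +3 each step, mod 10: 9, 2, 5, 8, 1 → 4.
Second digit — −3 each step, mod 10: 0, 7, 4, 1, 8 → 5.
Putting it together: 45.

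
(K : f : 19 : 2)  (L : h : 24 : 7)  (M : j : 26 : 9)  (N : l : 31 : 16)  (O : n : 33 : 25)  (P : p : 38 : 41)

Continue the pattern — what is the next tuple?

First letter goes K, L, M, N, O, P → Q (letters move forward 1 place in the alphabet).
Second letter: letters move forward 2 places in the alphabet, so f, h, j, l, n, p → r.
Third part goes 19, 24, 26, 31, 33, 38 → 40 (alternating steps +5, +2, +5, +2, …).
Fourth part: each term is the sum of the two before it, so 2, 7, 9, 16, 25, 41 → 66.
Combining the parts gives (Q : r : 40 : 66).

(Q : r : 40 : 66)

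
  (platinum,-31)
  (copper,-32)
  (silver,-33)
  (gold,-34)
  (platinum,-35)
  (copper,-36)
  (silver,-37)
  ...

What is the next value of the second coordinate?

-38

Second coordinate goes -31, -32, -33, -34, -35, -36, -37 → -38 (−1 each step).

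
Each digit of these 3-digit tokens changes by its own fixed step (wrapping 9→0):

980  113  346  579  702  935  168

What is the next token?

391

First digit: 9, 1, 3, 5, 7, 9, 1 → 3 (+2 each step, mod 10).
Second digit: +3 each step, mod 10, so 8, 1, 4, 7, 0, 3, 6 → 9.
Third digit — +3 each step, mod 10: 0, 3, 6, 9, 2, 5, 8 → 1.
Combining the parts gives 391.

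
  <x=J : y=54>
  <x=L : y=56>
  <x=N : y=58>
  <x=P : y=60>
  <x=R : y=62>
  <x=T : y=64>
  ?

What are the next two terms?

X: letters move forward 2 places in the alphabet; J, L, N, P, R, T → V → X.
Y goes 54, 56, 58, 60, 62, 64 → 66 → 68 (+2 each step).
Putting the parts together: <x=V : y=66> and then <x=X : y=68>.

<x=V : y=66>, <x=X : y=68>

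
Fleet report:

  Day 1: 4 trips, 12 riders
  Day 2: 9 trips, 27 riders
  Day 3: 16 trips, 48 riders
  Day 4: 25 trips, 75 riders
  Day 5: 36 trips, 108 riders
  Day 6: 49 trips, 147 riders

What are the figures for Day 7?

64 trips, 192 riders

Trips goes 4, 9, 16, 25, 36, 49 → 64 (perfect squares: 2², 3², 4², …).
Riders: always 3 × the trips, so 12, 27, 48, 75, 108, 147 → 192.
So the next record is 64 trips, 192 riders.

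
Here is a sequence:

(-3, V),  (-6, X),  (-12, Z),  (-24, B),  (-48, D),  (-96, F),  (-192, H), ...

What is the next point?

First component: ×2 each step, so -3, -6, -12, -24, -48, -96, -192 → -384.
Letter — letters move forward 2 places in the alphabet, wrapping Z→A: V, X, Z, B, D, F, H → J.
Putting it together: (-384, J).

(-384, J)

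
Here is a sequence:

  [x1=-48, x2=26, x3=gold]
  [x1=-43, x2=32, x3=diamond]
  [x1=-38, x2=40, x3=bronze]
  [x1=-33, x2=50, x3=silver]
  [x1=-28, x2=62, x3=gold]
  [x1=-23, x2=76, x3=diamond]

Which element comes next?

[x1=-18, x2=92, x3=bronze]

For the x1, +5 each step: -48, -43, -38, -33, -28, -23 → -18.
X2 — differences are 6, 8, 10, … (increasing by 2 each time): 26, 32, 40, 50, 62, 76 → 92.
X3: repeats gold → diamond → bronze → silver; gold, diamond, bronze, silver, gold, diamond → bronze.
So the next element is [x1=-18, x2=92, x3=bronze].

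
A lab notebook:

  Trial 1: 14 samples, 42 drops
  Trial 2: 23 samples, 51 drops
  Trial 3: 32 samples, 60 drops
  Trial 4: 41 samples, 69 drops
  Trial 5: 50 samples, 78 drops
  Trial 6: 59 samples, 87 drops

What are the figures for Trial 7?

68 samples, 96 drops

Samples: 14, 23, 32, 41, 50, 59 → 68 (+9 each step).
Drops: +9 each step; 42, 51, 60, 69, 78, 87 → 96.
Putting it together: 68 samples, 96 drops.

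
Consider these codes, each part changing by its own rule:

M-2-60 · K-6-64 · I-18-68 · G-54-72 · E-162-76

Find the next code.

C-486-80

Letter: letters move back 2 places in the alphabet, so M, K, I, G, E → C.
Second component: 2, 6, 18, 54, 162 → 486 (×3 each step).
Third component: 60, 64, 68, 72, 76 → 80 (+4 each step).
Putting it together: C-486-80.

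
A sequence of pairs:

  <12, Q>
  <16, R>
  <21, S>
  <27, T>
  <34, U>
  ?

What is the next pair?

<42, V>

First component: 12, 16, 21, 27, 34 → 42 (differences are 4, 5, 6, … (increasing by 1 each time)).
Letter: letters move forward 1 place in the alphabet, so Q, R, S, T, U → V.
Putting it together: <42, V>.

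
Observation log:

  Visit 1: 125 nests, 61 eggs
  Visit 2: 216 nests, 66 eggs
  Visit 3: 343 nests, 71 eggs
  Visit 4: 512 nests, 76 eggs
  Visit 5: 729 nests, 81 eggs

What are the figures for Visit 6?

Nests: perfect cubes: 5³, 6³, 7³, …; 125, 216, 343, 512, 729 → 1000.
Eggs: 61, 66, 71, 76, 81 → 86 (+5 each step).
So the next record is 1000 nests, 86 eggs.

1000 nests, 86 eggs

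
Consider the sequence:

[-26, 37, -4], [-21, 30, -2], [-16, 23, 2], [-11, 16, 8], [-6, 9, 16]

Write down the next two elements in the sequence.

First entry: +5 each step; -26, -21, -16, -11, -6 → -1 → 4.
For the second entry, −7 each step: 37, 30, 23, 16, 9 → 2 → -5.
Third entry: differences are 2, 4, 6, … (increasing by 2 each time); -4, -2, 2, 8, 16 → 26 → 38.
So the next two elements are [-1, 2, 26] and [4, -5, 38].

[-1, 2, 26], [4, -5, 38]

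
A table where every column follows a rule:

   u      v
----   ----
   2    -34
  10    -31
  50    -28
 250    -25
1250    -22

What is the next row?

6250  -19

For the column u, ×5 each step: 2, 10, 50, 250, 1250 → 6250.
Column v — +3 each step: -34, -31, -28, -25, -22 → -19.
So the next row is 6250  -19.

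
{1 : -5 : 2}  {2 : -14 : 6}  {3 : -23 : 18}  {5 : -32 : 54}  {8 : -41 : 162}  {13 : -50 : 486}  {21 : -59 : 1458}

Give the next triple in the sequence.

{34 : -68 : 4374}

First value — each term is the sum of the two before it: 1, 2, 3, 5, 8, 13, 21 → 34.
Second value: -5, -14, -23, -32, -41, -50, -59 → -68 (−9 each step).
Third value: ×3 each step; 2, 6, 18, 54, 162, 486, 1458 → 4374.
Putting it together: {34 : -68 : 4374}.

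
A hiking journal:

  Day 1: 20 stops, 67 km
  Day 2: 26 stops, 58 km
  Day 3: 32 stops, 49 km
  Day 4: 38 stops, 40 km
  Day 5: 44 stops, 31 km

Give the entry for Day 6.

50 stops, 22 km

Stops: 20, 26, 32, 38, 44 → 50 (+6 each step).
Km goes 67, 58, 49, 40, 31 → 22 (−9 each step).
So the next record is 50 stops, 22 km.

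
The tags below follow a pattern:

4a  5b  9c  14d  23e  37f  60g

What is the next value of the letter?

For the first component, each term is the sum of the two before it: 4, 5, 9, 14, 23, 37, 60 → 97.
Letter: letters move forward 1 place in the alphabet; a, b, c, d, e, f, g → h.

h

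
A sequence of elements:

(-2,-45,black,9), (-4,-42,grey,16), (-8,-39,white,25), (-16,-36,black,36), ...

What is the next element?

First slot: -2, -4, -8, -16 → -32 (×2 each step).
Second slot: +3 each step; -45, -42, -39, -36 → -33.
Shade goes black, grey, white, black → grey (repeats black → grey → white).
Fourth slot goes 9, 16, 25, 36 → 49 (perfect squares: 3², 4², 5², …).
So the next element is (-32,-33,grey,49).

(-32,-33,grey,49)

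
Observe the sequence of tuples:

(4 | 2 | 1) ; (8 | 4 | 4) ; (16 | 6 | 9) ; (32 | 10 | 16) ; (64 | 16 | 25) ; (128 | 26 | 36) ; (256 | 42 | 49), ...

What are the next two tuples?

First component: ×2 each step; 4, 8, 16, 32, 64, 128, 256 → 512 → 1024.
Second component: each term is the sum of the two before it, so 2, 4, 6, 10, 16, 26, 42 → 68 → 110.
Third component — perfect squares: 1², 2², 3², …: 1, 4, 9, 16, 25, 36, 49 → 64 → 81.
So the next two tuples are (512 | 68 | 64) and (1024 | 110 | 81).

(512 | 68 | 64), (1024 | 110 | 81)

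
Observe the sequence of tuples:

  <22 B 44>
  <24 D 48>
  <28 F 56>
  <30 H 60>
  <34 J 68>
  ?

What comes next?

First coordinate: alternating steps +2, +4, +2, +4, …, so 22, 24, 28, 30, 34 → 36.
For the letter, letters move forward 2 places in the alphabet: B, D, F, H, J → L.
Third coordinate: always 2 × the first coordinate; 44, 48, 56, 60, 68 → 72.
Combining the parts gives <36 L 72>.

<36 L 72>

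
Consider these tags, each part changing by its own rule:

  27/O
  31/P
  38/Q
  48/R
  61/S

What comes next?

First component — differences are 4, 7, 10, … (increasing by 3 each time): 27, 31, 38, 48, 61 → 77.
For the letter, letters move forward 1 place in the alphabet: O, P, Q, R, S → T.
Combining the parts gives 77/T.

77/T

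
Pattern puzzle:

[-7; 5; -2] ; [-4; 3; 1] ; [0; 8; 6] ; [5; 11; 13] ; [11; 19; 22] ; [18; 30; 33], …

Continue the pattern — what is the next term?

[26; 49; 46]

First slot: -7, -4, 0, 5, 11, 18 → 26 (differences are 3, 4, 5, … (increasing by 1 each time)).
Second slot goes 5, 3, 8, 11, 19, 30 → 49 (each term is the sum of the two before it).
Third slot: differences are 3, 5, 7, … (increasing by 2 each time), so -2, 1, 6, 13, 22, 33 → 46.
Putting it together: [26; 49; 46].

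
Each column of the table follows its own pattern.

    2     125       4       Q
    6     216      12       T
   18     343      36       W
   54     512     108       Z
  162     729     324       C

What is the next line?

First component goes 2, 6, 18, 54, 162 → 486 (×3 each step).
Second component: perfect cubes: 5³, 6³, 7³, …; 125, 216, 343, 512, 729 → 1000.
Third component goes 4, 12, 36, 108, 324 → 972 (always 2 × the first component).
Letter goes Q, T, W, Z, C → F (letters move forward 3 places in the alphabet, wrapping Z→A).
Combining the parts gives 486  1000  972  F.

486  1000  972  F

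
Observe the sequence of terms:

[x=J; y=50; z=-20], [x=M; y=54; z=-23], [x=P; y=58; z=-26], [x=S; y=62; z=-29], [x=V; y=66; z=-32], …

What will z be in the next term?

Z: −3 each step; -20, -23, -26, -29, -32 → -35.

-35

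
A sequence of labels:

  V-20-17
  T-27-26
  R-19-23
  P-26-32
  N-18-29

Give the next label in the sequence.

Letter — letters move back 2 places in the alphabet: V, T, R, P, N → L.
Second component: 20, 27, 19, 26, 18 → 25 (alternating steps +7, −8, +7, −8, …).
Third component goes 17, 26, 23, 32, 29 → 38 (alternating steps +9, −3, +9, −3, …).
So the next label is L-25-38.

L-25-38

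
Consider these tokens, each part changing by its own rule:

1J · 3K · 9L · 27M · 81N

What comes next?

First component: ×3 each step, so 1, 3, 9, 27, 81 → 243.
For the letter, letters move forward 1 place in the alphabet: J, K, L, M, N → O.
So the next token is 243O.

243O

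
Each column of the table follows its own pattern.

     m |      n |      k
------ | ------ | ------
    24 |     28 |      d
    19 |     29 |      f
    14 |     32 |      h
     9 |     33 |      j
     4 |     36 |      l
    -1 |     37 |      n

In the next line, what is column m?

-6

For the column m, −5 each step: 24, 19, 14, 9, 4, -1 → -6.
Column n: 28, 29, 32, 33, 36, 37 → 40 (alternating steps +1, +3, +1, +3, …).
Column k: letters move forward 2 places in the alphabet; d, f, h, j, l, n → p.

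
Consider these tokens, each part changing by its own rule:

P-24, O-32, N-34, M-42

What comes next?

L-44

Letter — letters move back 1 place in the alphabet: P, O, N, M → L.
Second component: alternating steps +8, +2, +8, +2, …, so 24, 32, 34, 42 → 44.
Combining the parts gives L-44.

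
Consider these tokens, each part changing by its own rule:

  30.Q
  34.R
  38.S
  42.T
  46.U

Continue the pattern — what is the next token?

50.V

For the first component, +4 each step: 30, 34, 38, 42, 46 → 50.
Letter: letters move forward 1 place in the alphabet, so Q, R, S, T, U → V.
So the next token is 50.V.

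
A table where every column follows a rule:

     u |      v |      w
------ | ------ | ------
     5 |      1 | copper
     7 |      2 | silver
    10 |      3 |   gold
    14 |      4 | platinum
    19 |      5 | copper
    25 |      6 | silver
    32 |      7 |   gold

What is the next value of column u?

Column u: 5, 7, 10, 14, 19, 25, 32 → 40 (differences are 2, 3, 4, … (increasing by 1 each time)).

40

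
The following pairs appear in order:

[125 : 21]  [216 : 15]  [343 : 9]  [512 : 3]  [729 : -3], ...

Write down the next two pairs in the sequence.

First component goes 125, 216, 343, 512, 729 → 1000 → 1331 (perfect cubes: 5³, 6³, 7³, …).
Second component: 21, 15, 9, 3, -3 → -9 → -15 (−6 each step).
So the next two pairs are [1000 : -9] and [1331 : -15].

[1000 : -9], [1331 : -15]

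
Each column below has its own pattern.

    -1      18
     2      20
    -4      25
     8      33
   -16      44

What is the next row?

For the first component, ×(-2) each step: -1, 2, -4, 8, -16 → 32.
Second component: 18, 20, 25, 33, 44 → 58 (differences are 2, 5, 8, … (increasing by 3 each time)).
So the next row is 32  58.

32  58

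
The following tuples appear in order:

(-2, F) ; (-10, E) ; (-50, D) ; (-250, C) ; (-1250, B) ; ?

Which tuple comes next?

(-6250, A)

First coordinate: ×5 each step; -2, -10, -50, -250, -1250 → -6250.
Letter: letters move back 1 place in the alphabet; F, E, D, C, B → A.
So the next tuple is (-6250, A).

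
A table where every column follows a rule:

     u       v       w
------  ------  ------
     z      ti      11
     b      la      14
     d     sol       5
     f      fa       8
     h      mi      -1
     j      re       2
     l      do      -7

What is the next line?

Column u: z, b, d, f, h, j, l → n (letters move forward 2 places in the alphabet, wrapping Z→A).
Column v goes ti, la, sol, fa, mi, re, do → ti (runs backward through the solfège scale do→ti).
Column w: alternating steps +3, −9, +3, −9, …, so 11, 14, 5, 8, -1, 2, -7 → -4.
So the next line is n  ti  -4.

n  ti  -4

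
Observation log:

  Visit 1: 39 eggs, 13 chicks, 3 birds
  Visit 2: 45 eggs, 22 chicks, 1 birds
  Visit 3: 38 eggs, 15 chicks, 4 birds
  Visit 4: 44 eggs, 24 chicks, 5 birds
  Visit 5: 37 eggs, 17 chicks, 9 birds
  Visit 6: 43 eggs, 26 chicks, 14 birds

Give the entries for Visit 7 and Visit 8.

Eggs: alternating steps +6, −7, +6, −7, …, so 39, 45, 38, 44, 37, 43 → 36 → 42.
Chicks: alternating steps +9, −7, +9, −7, …; 13, 22, 15, 24, 17, 26 → 19 → 28.
Birds: each term is the sum of the two before it; 3, 1, 4, 5, 9, 14 → 23 → 37.
Putting the parts together: 36 eggs, 19 chicks, 23 birds and then 42 eggs, 28 chicks, 37 birds.

36 eggs, 19 chicks, 23 birds; 42 eggs, 28 chicks, 37 birds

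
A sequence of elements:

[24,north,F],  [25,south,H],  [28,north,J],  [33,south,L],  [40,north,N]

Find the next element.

First part: differences are 1, 3, 5, … (increasing by 2 each time); 24, 25, 28, 33, 40 → 49.
Direction: alternates north ↔ south, so north, south, north, south, north → south.
For the letter, letters move forward 2 places in the alphabet: F, H, J, L, N → P.
So the next element is [49,south,P].

[49,south,P]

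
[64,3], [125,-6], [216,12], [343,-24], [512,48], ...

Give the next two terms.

First slot: perfect cubes: 4³, 5³, 6³, …; 64, 125, 216, 343, 512 → 729 → 1000.
Second slot goes 3, -6, 12, -24, 48 → -96 → 192 (×(-2) each step).
So the next two terms are [729,-96] and [1000,192].

[729,-96], [1000,192]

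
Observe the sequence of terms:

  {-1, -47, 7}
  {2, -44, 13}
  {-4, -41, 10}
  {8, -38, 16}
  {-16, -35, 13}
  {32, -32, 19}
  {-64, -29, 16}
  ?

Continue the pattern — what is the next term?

{128, -26, 22}

First coordinate: -1, 2, -4, 8, -16, 32, -64 → 128 (×(-2) each step).
Second coordinate: +3 each step, so -47, -44, -41, -38, -35, -32, -29 → -26.
For the third coordinate, alternating steps +6, −3, +6, −3, …: 7, 13, 10, 16, 13, 19, 16 → 22.
Putting it together: {128, -26, 22}.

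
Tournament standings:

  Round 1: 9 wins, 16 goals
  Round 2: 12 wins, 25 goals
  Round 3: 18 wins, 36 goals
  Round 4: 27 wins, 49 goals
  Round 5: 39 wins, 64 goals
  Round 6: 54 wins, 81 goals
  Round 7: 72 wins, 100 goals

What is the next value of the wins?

93

Wins goes 9, 12, 18, 27, 39, 54, 72 → 93 (differences are 3, 6, 9, … (increasing by 3 each time)).
Goals: perfect squares: 4², 5², 6², …; 16, 25, 36, 49, 64, 81, 100 → 121.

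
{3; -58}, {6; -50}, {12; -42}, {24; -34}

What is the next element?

{48; -26}

First entry: ×2 each step; 3, 6, 12, 24 → 48.
Second entry — +8 each step: -58, -50, -42, -34 → -26.
Putting it together: {48; -26}.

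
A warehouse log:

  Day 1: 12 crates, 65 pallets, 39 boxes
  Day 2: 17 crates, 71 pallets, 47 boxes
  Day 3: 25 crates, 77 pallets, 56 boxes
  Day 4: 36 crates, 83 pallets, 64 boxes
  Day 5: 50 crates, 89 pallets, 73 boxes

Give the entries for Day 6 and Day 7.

Crates: differences are 5, 8, 11, … (increasing by 3 each time); 12, 17, 25, 36, 50 → 67 → 87.
Pallets — +6 each step: 65, 71, 77, 83, 89 → 95 → 101.
Boxes goes 39, 47, 56, 64, 73 → 81 → 90 (alternating steps +8, +9, +8, +9, …).
Putting the parts together: 67 crates, 95 pallets, 81 boxes and then 87 crates, 101 pallets, 90 boxes.

67 crates, 95 pallets, 81 boxes; 87 crates, 101 pallets, 90 boxes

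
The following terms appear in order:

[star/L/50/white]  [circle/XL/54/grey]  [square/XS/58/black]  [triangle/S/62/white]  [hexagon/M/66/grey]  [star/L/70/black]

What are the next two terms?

Shape goes star, circle, square, triangle, hexagon, star → circle → square (repeats star → circle → square → triangle → hexagon).
Size: repeats L → XL → XS → S → M, so L, XL, XS, S, M, L → XL → XS.
Third component: +4 each step, so 50, 54, 58, 62, 66, 70 → 74 → 78.
Shade goes white, grey, black, white, grey, black → white → grey (repeats white → grey → black).
So the next two terms are [circle/XL/74/white] and [square/XS/78/grey].

[circle/XL/74/white], [square/XS/78/grey]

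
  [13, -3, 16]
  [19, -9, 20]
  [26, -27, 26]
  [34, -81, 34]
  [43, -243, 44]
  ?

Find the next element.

[53, -729, 56]

First value: 13, 19, 26, 34, 43 → 53 (differences are 6, 7, 8, … (increasing by 1 each time)).
Second value — ×3 each step: -3, -9, -27, -81, -243 → -729.
Third value: differences are 4, 6, 8, … (increasing by 2 each time); 16, 20, 26, 34, 44 → 56.
Putting it together: [53, -729, 56].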